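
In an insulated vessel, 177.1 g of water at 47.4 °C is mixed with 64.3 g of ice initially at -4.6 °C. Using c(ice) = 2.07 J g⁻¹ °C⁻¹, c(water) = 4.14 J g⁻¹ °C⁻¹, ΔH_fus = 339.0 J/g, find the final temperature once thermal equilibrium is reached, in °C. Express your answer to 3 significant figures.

T_f = 12.4 °C

Heat to bring ice to 0 °C and melt it: q₁ = 64.3×2.07×4.6 + 64.3×339.0 = 22410 J
Heat the water can supply cooling to 0 °C: 177.1×4.14×47.4 = 34753.4 J > q₁, so all ice melts.
Energy balance: 177.1×4.14×(47.4 − T) = 22410 + 64.3×4.14×(T − 0)
733.194(47.4 − T) = 22410 + 266.202 T
34753.4 − 22410 = 999.396 T
T = 12343.4 / 999.396 = 12.35 °C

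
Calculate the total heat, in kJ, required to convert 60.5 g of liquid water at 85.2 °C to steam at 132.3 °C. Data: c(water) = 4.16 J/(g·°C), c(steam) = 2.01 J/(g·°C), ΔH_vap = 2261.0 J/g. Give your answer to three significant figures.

q1 (heat water 85.2→100.0 °C): 60.5 × 4.16 × 14.8 = 3725 J
q2 (vaporize at 100 °C): 60.5 × 2261.0 = 136791 J
q3 (heat steam 100.0→132.3 °C): 60.5 × 2.01 × 32.3 = 3928 J
Total: 3725 + 136791 + 3928 = 144444 J = 144 kJ

q = 144 kJ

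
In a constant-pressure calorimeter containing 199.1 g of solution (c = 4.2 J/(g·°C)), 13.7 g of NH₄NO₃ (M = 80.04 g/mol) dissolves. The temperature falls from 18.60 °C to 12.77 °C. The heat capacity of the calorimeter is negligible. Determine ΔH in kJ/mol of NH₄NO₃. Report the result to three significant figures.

ΔH = 28.5 kJ/mol

|ΔT| = |12.77 − 18.60| = 5.83 °C
|q_surr| = (199.1 × 4.2) × 5.83 = 836.22 × 5.83 = 4875 J
n(NH₄NO₃) = 13.7 / 80.04 = 0.1712 mol
Temperature fell, so q_rxn = +|q_surr| = 4.875 kJ
ΔH = q_rxn / n = 28.48 kJ/mol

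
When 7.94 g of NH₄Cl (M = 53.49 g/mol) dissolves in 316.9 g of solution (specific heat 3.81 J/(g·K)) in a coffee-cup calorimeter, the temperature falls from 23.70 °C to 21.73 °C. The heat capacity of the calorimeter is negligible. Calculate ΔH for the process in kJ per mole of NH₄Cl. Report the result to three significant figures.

ΔH = 16.0 kJ/mol

|ΔT| = |21.73 − 23.70| = 1.97 °C
|q_surr| = (316.9 × 3.81) × 1.97 = 1207.389 × 1.97 = 2379 J
n(NH₄Cl) = 7.94 / 53.49 = 0.1484 mol
Temperature fell, so q_rxn = +|q_surr| = 2.379 kJ
ΔH = q_rxn / n = 16.03 kJ/mol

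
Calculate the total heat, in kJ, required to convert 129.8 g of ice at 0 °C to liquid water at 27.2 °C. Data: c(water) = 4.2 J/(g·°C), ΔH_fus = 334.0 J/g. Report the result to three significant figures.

q1 (melt at 0 °C): 129.8 × 334.0 = 43353 J
q2 (heat water 0.0→27.2 °C): 129.8 × 4.2 × 27.2 = 14828 J
Total: 43353 + 14828 = 58181 J = 58.2 kJ

q = 58.2 kJ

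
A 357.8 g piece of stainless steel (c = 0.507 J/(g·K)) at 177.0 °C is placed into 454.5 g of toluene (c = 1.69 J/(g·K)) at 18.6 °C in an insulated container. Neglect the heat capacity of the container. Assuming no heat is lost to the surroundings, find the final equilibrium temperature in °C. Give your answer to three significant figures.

T_f = 48.9 °C

Heat lost by stainless steel = heat gained by toluene.
(357.8)(0.507)(177.0 − T) = (454.5)(1.69)(T − 18.6)
181.4046 (177.0 − T) = 768.105 (T − 18.6)
32109 − 181.4046 T = 768.105 T − 14287
46396 = 949.5096 T
T = 48.86 °C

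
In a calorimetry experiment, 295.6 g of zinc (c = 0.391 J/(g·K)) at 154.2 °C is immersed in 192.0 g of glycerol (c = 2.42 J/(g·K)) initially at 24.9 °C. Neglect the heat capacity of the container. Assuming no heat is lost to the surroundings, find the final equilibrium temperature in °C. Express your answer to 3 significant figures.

T_f = 50.7 °C

Heat lost by zinc = heat gained by glycerol.
(295.6)(0.391)(154.2 − T) = (192.0)(2.42)(T − 24.9)
115.5796 (154.2 − T) = 464.64 (T − 24.9)
17822 − 115.5796 T = 464.64 T − 11570
29392 = 580.2196 T
T = 50.66 °C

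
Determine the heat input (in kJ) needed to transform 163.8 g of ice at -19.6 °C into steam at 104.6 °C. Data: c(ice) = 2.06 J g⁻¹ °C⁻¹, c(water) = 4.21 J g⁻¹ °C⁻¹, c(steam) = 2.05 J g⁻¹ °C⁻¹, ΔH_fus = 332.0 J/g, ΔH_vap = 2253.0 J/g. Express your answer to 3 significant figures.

q = 501 kJ

q1 (heat ice -19.6→0.0 °C): 163.8 × 2.06 × 19.6 = 6614 J
q2 (melt at 0 °C): 163.8 × 332.0 = 54382 J
q3 (heat water 0.0→100.0 °C): 163.8 × 4.21 × 100.0 = 68960 J
q4 (vaporize at 100 °C): 163.8 × 2253.0 = 369041 J
q5 (heat steam 100.0→104.6 °C): 163.8 × 2.05 × 4.6 = 1545 J
Total: 6614 + 54382 + 68960 + 369041 + 1545 = 500542 J = 501 kJ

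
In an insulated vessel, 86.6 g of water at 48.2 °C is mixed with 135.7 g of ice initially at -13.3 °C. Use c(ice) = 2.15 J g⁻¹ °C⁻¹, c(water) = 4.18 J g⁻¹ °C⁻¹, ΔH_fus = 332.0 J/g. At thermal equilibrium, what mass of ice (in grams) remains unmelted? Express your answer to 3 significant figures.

Heat to warm all ice to 0 °C: 135.7×2.15×13.3 = 3880.3 J
Heat released by water cooling to 0 °C: 86.6×4.18×48.2 = 17448 J
17448 J < 3880.3 + 135.7×332.0 = 48932.7 J, so not all ice melts; final T = 0 °C.
Heat left for melting: 17448 − 3880.3 = 13567.7 J
Mass melted = 13567.7 / 332.0 = 40.87 g
Ice remaining = 135.7 − 40.87 = 94.83 g

m_ice remaining = 94.8 g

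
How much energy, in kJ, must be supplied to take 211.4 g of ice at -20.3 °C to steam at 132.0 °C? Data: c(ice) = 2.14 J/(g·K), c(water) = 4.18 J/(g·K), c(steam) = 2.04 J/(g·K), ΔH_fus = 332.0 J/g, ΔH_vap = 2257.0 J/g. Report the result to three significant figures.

q = 659 kJ

q1 (heat ice -20.3→0.0 °C): 211.4 × 2.14 × 20.3 = 9184 J
q2 (melt at 0 °C): 211.4 × 332.0 = 70185 J
q3 (heat water 0.0→100.0 °C): 211.4 × 4.18 × 100.0 = 88365 J
q4 (vaporize at 100 °C): 211.4 × 2257.0 = 477130 J
q5 (heat steam 100.0→132.0 °C): 211.4 × 2.04 × 32.0 = 13800 J
Total: 9184 + 70185 + 88365 + 477130 + 13800 = 658664 J = 659 kJ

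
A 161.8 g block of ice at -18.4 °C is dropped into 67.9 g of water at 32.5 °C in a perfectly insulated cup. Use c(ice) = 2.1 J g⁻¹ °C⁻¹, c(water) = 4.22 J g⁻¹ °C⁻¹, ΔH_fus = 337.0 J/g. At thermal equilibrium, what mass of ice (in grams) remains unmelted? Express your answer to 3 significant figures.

m_ice remaining = 153 g

Heat to warm all ice to 0 °C: 161.8×2.1×18.4 = 6252.0 J
Heat released by water cooling to 0 °C: 67.9×4.22×32.5 = 9312.5 J
9312.5 J < 6252.0 + 161.8×337.0 = 60778.6 J, so not all ice melts; final T = 0 °C.
Heat left for melting: 9312.5 − 6252.0 = 3060.5 J
Mass melted = 3060.5 / 337.0 = 9.082 g
Ice remaining = 161.8 − 9.082 = 152.718 g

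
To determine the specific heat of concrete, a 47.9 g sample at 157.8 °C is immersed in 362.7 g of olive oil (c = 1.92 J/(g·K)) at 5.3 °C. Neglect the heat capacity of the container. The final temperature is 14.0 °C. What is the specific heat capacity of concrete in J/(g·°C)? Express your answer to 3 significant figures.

c = 0.880 J/(g·°C)

q_gained = (362.7 × 1.92) × (14.0 − 5.3) = 6059 J
q_lost = 47.9 × c × (157.8 − 14.0) = 6888.02 c
Set equal: c = 6059 / 6888.02 = 0.880 J/(g·°C)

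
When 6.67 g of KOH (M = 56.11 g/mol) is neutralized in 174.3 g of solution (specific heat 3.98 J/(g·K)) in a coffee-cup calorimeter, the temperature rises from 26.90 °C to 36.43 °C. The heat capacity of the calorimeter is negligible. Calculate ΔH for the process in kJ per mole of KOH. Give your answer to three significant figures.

|ΔT| = |36.43 − 26.90| = 9.53 °C
|q_surr| = (174.3 × 3.98) × 9.53 = 693.714 × 9.53 = 6611 J
n(KOH) = 6.67 / 56.11 = 0.1189 mol
Temperature rose, so q_rxn = −|q_surr| = -6.611 kJ
ΔH = q_rxn / n = -55.60 kJ/mol

ΔH = -55.6 kJ/mol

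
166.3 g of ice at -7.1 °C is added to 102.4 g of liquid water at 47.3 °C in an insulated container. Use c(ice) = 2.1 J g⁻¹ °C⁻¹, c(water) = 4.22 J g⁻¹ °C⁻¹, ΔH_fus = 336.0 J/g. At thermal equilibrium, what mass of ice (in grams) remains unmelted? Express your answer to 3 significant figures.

Heat to warm all ice to 0 °C: 166.3×2.1×7.1 = 2479.5 J
Heat released by water cooling to 0 °C: 102.4×4.22×47.3 = 20440 J
20440 J < 2479.5 + 166.3×336.0 = 58356.3 J, so not all ice melts; final T = 0 °C.
Heat left for melting: 20440 − 2479.5 = 17960.5 J
Mass melted = 17960.5 / 336.0 = 53.45 g
Ice remaining = 166.3 − 53.45 = 112.85 g

m_ice remaining = 113 g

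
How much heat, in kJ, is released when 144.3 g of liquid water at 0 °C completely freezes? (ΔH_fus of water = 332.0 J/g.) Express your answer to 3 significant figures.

q = m × ΔH_fus = 144.3 × 332.0 = 47910 J = 47.9 kJ

q = 47.9 kJ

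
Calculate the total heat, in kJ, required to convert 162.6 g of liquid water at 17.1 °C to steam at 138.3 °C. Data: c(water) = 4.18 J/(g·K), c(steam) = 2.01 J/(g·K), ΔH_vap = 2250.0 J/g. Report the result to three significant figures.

q1 (heat water 17.1→100.0 °C): 162.6 × 4.18 × 82.9 = 56344 J
q2 (vaporize at 100 °C): 162.6 × 2250.0 = 365850 J
q3 (heat steam 100.0→138.3 °C): 162.6 × 2.01 × 38.3 = 12517 J
Total: 56344 + 365850 + 12517 = 434711 J = 435 kJ

q = 435 kJ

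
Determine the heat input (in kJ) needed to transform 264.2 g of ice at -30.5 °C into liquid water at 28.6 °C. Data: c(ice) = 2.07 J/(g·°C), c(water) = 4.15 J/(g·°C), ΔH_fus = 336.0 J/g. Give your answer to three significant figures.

q = 137 kJ

q1 (heat ice -30.5→0.0 °C): 264.2 × 2.07 × 30.5 = 16680 J
q2 (melt at 0 °C): 264.2 × 336.0 = 88771 J
q3 (heat water 0.0→28.6 °C): 264.2 × 4.15 × 28.6 = 31358 J
Total: 16680 + 88771 + 31358 = 136809 J = 137 kJ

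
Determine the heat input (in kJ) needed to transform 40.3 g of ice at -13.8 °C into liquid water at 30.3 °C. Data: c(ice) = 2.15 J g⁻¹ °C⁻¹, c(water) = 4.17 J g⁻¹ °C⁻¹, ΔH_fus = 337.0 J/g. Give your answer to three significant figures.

q1 (heat ice -13.8→0.0 °C): 40.3 × 2.15 × 13.8 = 1196 J
q2 (melt at 0 °C): 40.3 × 337.0 = 13581 J
q3 (heat water 0.0→30.3 °C): 40.3 × 4.17 × 30.3 = 5092 J
Total: 1196 + 13581 + 5092 = 19869 J = 19.9 kJ

q = 19.9 kJ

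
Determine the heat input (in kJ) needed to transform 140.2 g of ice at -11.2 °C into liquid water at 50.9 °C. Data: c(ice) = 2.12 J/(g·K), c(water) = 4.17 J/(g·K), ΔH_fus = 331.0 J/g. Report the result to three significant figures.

q1 (heat ice -11.2→0.0 °C): 140.2 × 2.12 × 11.2 = 3329 J
q2 (melt at 0 °C): 140.2 × 331.0 = 46406 J
q3 (heat water 0.0→50.9 °C): 140.2 × 4.17 × 50.9 = 29758 J
Total: 3329 + 46406 + 29758 = 79493 J = 79.5 kJ

q = 79.5 kJ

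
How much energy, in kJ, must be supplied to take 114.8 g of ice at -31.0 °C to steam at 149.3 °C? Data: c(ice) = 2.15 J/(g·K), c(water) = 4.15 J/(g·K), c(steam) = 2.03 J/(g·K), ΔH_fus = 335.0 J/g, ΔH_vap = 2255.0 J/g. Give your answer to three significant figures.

q = 364 kJ

q1 (heat ice -31.0→0.0 °C): 114.8 × 2.15 × 31.0 = 7651 J
q2 (melt at 0 °C): 114.8 × 335.0 = 38458 J
q3 (heat water 0.0→100.0 °C): 114.8 × 4.15 × 100.0 = 47642 J
q4 (vaporize at 100 °C): 114.8 × 2255.0 = 258874 J
q5 (heat steam 100.0→149.3 °C): 114.8 × 2.03 × 49.3 = 11489 J
Total: 7651 + 38458 + 47642 + 258874 + 11489 = 364114 J = 364 kJ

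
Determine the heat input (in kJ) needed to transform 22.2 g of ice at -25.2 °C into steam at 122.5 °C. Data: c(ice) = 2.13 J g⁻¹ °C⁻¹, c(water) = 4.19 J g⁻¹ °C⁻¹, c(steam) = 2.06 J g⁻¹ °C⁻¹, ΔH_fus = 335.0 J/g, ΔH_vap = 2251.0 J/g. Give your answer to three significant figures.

q1 (heat ice -25.2→0.0 °C): 22.2 × 2.13 × 25.2 = 1192 J
q2 (melt at 0 °C): 22.2 × 335.0 = 7437 J
q3 (heat water 0.0→100.0 °C): 22.2 × 4.19 × 100.0 = 9302 J
q4 (vaporize at 100 °C): 22.2 × 2251.0 = 49972 J
q5 (heat steam 100.0→122.5 °C): 22.2 × 2.06 × 22.5 = 1029 J
Total: 1192 + 7437 + 9302 + 49972 + 1029 = 68932 J = 68.9 kJ

q = 68.9 kJ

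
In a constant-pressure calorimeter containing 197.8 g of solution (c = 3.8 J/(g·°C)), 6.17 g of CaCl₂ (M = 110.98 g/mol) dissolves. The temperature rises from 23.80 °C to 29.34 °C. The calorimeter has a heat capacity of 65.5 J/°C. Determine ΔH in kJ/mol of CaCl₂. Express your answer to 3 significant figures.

ΔH = -81.4 kJ/mol

|ΔT| = |29.34 − 23.80| = 5.54 °C
|q_surr| = (197.8 × 3.8 + 65.5) × 5.54 = 817.14 × 5.54 = 4527 J
n(CaCl₂) = 6.17 / 110.98 = 0.05560 mol
Temperature rose, so q_rxn = −|q_surr| = -4.527 kJ
ΔH = q_rxn / n = -81.42 kJ/mol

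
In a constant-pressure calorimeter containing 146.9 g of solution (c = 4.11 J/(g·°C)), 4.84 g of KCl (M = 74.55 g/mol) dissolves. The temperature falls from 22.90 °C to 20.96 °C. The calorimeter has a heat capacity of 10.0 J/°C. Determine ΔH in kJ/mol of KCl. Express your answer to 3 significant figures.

|ΔT| = |20.96 − 22.90| = 1.94 °C
|q_surr| = (146.9 × 4.11 + 10.0) × 1.94 = 613.759 × 1.94 = 1191 J
n(KCl) = 4.84 / 74.55 = 0.06492 mol
Temperature fell, so q_rxn = +|q_surr| = 1.191 kJ
ΔH = q_rxn / n = 18.346 kJ/mol

ΔH = 18.3 kJ/mol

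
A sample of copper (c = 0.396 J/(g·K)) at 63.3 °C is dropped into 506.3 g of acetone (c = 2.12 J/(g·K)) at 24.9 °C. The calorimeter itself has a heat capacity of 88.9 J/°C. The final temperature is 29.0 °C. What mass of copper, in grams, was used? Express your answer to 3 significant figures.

q_gained = (506.3 × 2.12 + 88.9) × (29.0 − 24.9) = 4765 J
q_lost = m × 0.396 × (63.3 − 29.0) = 13.5828 m
m = 4765 / 13.5828 = 351 g

m = 351 g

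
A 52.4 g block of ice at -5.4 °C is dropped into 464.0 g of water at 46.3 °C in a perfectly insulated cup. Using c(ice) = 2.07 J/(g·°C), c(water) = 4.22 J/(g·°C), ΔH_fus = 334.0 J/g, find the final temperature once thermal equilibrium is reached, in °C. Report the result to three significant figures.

Heat to bring ice to 0 °C and melt it: q₁ = 52.4×2.07×5.4 + 52.4×334.0 = 18087 J
Heat the water can supply cooling to 0 °C: 464.0×4.22×46.3 = 90659.1 J > q₁, so all ice melts.
Energy balance: 464.0×4.22×(46.3 − T) = 18087 + 52.4×4.22×(T − 0)
1958.08(46.3 − T) = 18087 + 221.128 T
90659.1 − 18087 = 2179.208 T
T = 72572.1 / 2179.208 = 33.30 °C

T_f = 33.3 °C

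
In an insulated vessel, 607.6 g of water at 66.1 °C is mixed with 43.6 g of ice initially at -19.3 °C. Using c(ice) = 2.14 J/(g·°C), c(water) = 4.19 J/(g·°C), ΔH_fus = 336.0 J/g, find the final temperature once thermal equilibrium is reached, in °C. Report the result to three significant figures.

T_f = 55.6 °C

Heat to bring ice to 0 °C and melt it: q₁ = 43.6×2.14×19.3 + 43.6×336.0 = 16450 J
Heat the water can supply cooling to 0 °C: 607.6×4.19×66.1 = 168280 J > q₁, so all ice melts.
Energy balance: 607.6×4.19×(66.1 − T) = 16450 + 43.6×4.19×(T − 0)
2545.844(66.1 − T) = 16450 + 182.684 T
168280 − 16450 = 2728.528 T
T = 151830 / 2728.528 = 55.645 °C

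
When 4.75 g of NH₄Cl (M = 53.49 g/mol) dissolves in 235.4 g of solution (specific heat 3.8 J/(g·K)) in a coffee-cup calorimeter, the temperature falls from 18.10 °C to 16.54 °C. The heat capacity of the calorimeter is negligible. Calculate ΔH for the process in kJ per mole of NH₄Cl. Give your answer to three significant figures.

ΔH = 15.7 kJ/mol

|ΔT| = |16.54 − 18.10| = 1.56 °C
|q_surr| = (235.4 × 3.8) × 1.56 = 894.52 × 1.56 = 1395 J
n(NH₄Cl) = 4.75 / 53.49 = 0.08880 mol
Temperature fell, so q_rxn = +|q_surr| = 1.395 kJ
ΔH = q_rxn / n = 15.71 kJ/mol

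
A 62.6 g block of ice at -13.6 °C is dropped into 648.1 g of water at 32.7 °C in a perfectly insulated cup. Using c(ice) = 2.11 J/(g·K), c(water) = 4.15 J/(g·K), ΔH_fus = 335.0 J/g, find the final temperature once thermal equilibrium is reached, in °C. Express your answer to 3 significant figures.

T_f = 22.1 °C

Heat to bring ice to 0 °C and melt it: q₁ = 62.6×2.11×13.6 + 62.6×335.0 = 22767 J
Heat the water can supply cooling to 0 °C: 648.1×4.15×32.7 = 87950.4 J > q₁, so all ice melts.
Energy balance: 648.1×4.15×(32.7 − T) = 22767 + 62.6×4.15×(T − 0)
2689.615(32.7 − T) = 22767 + 259.79 T
87950.4 − 22767 = 2949.405 T
T = 65183.4 / 2949.405 = 22.10 °C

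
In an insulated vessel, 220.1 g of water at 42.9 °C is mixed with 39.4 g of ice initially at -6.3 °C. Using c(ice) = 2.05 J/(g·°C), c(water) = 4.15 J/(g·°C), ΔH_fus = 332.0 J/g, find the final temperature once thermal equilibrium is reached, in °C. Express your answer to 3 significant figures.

Heat to bring ice to 0 °C and melt it: q₁ = 39.4×2.05×6.3 + 39.4×332.0 = 13590 J
Heat the water can supply cooling to 0 °C: 220.1×4.15×42.9 = 39185.5 J > q₁, so all ice melts.
Energy balance: 220.1×4.15×(42.9 − T) = 13590 + 39.4×4.15×(T − 0)
913.415(42.9 − T) = 13590 + 163.51 T
39185.5 − 13590 = 1076.925 T
T = 25595.5 / 1076.925 = 23.77 °C

T_f = 23.8 °C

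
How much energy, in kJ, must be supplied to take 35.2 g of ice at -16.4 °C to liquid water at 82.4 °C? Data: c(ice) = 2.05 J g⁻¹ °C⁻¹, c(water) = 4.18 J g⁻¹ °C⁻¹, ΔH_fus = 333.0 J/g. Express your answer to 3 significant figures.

q1 (heat ice -16.4→0.0 °C): 35.2 × 2.05 × 16.4 = 1183 J
q2 (melt at 0 °C): 35.2 × 333.0 = 11722 J
q3 (heat water 0.0→82.4 °C): 35.2 × 4.18 × 82.4 = 12124 J
Total: 1183 + 11722 + 12124 = 25029 J = 25.0 kJ

q = 25.0 kJ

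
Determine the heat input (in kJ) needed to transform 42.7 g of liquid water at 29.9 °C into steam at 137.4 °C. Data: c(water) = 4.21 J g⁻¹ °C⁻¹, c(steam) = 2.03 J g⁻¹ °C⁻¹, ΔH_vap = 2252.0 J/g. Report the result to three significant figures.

q = 112 kJ

q1 (heat water 29.9→100.0 °C): 42.7 × 4.21 × 70.1 = 12602 J
q2 (vaporize at 100 °C): 42.7 × 2252.0 = 96160 J
q3 (heat steam 100.0→137.4 °C): 42.7 × 2.03 × 37.4 = 3242 J
Total: 12602 + 96160 + 3242 = 112004 J = 112 kJ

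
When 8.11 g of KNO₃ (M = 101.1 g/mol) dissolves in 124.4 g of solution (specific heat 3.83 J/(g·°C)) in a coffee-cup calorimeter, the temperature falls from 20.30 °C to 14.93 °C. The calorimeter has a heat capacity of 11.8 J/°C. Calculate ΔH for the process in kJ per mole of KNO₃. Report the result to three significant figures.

ΔH = 32.7 kJ/mol

|ΔT| = |14.93 − 20.30| = 5.37 °C
|q_surr| = (124.4 × 3.83 + 11.8) × 5.37 = 488.252 × 5.37 = 2622 J
n(KNO₃) = 8.11 / 101.1 = 0.08022 mol
Temperature fell, so q_rxn = +|q_surr| = 2.622 kJ
ΔH = q_rxn / n = 32.69 kJ/mol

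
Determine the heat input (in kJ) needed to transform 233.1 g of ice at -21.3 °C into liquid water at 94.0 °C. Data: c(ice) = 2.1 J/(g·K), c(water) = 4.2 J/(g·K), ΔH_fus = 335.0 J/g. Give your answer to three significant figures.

q = 181 kJ

q1 (heat ice -21.3→0.0 °C): 233.1 × 2.1 × 21.3 = 10427 J
q2 (melt at 0 °C): 233.1 × 335.0 = 78089 J
q3 (heat water 0.0→94.0 °C): 233.1 × 4.2 × 94.0 = 92028 J
Total: 10427 + 78089 + 92028 = 180544 J = 181 kJ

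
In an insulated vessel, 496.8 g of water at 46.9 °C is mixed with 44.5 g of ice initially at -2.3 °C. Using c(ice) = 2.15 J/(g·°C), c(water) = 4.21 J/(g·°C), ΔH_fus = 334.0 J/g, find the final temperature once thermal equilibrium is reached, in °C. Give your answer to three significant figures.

Heat to bring ice to 0 °C and melt it: q₁ = 44.5×2.15×2.3 + 44.5×334.0 = 15083 J
Heat the water can supply cooling to 0 °C: 496.8×4.21×46.9 = 98092.7 J > q₁, so all ice melts.
Energy balance: 496.8×4.21×(46.9 − T) = 15083 + 44.5×4.21×(T − 0)
2091.528(46.9 − T) = 15083 + 187.345 T
98092.7 − 15083 = 2278.873 T
T = 83009.7 / 2278.873 = 36.43 °C

T_f = 36.4 °C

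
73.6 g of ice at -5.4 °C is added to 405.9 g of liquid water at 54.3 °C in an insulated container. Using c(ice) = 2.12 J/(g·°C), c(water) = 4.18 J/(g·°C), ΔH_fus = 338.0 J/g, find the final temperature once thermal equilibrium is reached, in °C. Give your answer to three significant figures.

Heat to bring ice to 0 °C and melt it: q₁ = 73.6×2.12×5.4 + 73.6×338.0 = 25719 J
Heat the water can supply cooling to 0 °C: 405.9×4.18×54.3 = 92128.7 J > q₁, so all ice melts.
Energy balance: 405.9×4.18×(54.3 − T) = 25719 + 73.6×4.18×(T − 0)
1696.662(54.3 − T) = 25719 + 307.648 T
92128.7 − 25719 = 2004.310 T
T = 66409.7 / 2004.310 = 33.13 °C

T_f = 33.1 °C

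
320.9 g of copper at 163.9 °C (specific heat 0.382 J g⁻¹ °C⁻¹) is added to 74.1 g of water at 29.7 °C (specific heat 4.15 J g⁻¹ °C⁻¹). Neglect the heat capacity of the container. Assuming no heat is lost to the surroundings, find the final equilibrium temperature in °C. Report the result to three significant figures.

Heat lost by copper = heat gained by water.
(320.9)(0.382)(163.9 − T) = (74.1)(4.15)(T − 29.7)
122.5838 (163.9 − T) = 307.515 (T − 29.7)
20091 − 122.5838 T = 307.515 T − 9133.2
29224.2 = 430.0988 T
T = 67.948 °C

T_f = 67.9 °C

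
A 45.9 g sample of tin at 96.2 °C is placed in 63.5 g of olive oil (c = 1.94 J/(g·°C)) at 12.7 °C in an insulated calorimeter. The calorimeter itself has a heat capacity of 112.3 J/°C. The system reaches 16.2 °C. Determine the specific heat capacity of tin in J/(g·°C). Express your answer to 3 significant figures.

q_gained = (63.5 × 1.94 + 112.3) × (16.2 − 12.7) = 824.2 J
q_lost = 45.9 × c × (96.2 − 16.2) = 3672 c
Set equal: c = 824.2 / 3672 = 0.224 J/(g·°C)

c = 0.224 J/(g·°C)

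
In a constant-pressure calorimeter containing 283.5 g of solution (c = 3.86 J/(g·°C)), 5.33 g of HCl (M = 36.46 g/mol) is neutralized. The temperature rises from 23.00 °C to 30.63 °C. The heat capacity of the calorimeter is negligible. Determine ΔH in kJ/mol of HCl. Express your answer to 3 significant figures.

ΔH = -57.1 kJ/mol

|ΔT| = |30.63 − 23.00| = 7.63 °C
|q_surr| = (283.5 × 3.86) × 7.63 = 1094.31 × 7.63 = 8350 J
n(HCl) = 5.33 / 36.46 = 0.1462 mol
Temperature rose, so q_rxn = −|q_surr| = -8.350 kJ
ΔH = q_rxn / n = -57.11 kJ/mol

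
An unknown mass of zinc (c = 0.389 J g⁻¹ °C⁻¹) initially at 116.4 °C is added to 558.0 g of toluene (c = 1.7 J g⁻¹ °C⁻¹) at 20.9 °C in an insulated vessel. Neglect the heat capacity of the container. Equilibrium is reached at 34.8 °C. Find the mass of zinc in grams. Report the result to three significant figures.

q_gained = (558.0 × 1.7) × (34.8 − 20.9) = 13186 J
q_lost = m × 0.389 × (116.4 − 34.8) = 31.7424 m
m = 13186 / 31.7424 = 415 g

m = 415 g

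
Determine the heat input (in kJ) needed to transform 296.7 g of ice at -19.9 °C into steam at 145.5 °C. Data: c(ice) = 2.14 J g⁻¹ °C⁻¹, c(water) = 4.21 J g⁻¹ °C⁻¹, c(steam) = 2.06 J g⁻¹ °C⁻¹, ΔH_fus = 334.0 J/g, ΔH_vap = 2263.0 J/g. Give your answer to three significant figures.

q1 (heat ice -19.9→0.0 °C): 296.7 × 2.14 × 19.9 = 12635 J
q2 (melt at 0 °C): 296.7 × 334.0 = 99098 J
q3 (heat water 0.0→100.0 °C): 296.7 × 4.21 × 100.0 = 124911 J
q4 (vaporize at 100 °C): 296.7 × 2263.0 = 671432 J
q5 (heat steam 100.0→145.5 °C): 296.7 × 2.06 × 45.5 = 27810 J
Total: 12635 + 99098 + 124911 + 671432 + 27810 = 935886 J = 936 kJ

q = 936 kJ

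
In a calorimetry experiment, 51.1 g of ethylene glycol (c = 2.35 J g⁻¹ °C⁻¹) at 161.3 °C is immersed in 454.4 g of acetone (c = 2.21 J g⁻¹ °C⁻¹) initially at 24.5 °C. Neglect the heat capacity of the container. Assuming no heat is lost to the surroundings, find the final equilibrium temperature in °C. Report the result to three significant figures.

Heat lost by ethylene glycol = heat gained by acetone.
(51.1)(2.35)(161.3 − T) = (454.4)(2.21)(T − 24.5)
120.085 (161.3 − T) = 1004.224 (T − 24.5)
19370 − 120.085 T = 1004.224 T − 24603
43973 = 1124.309 T
T = 39.11 °C

T_f = 39.1 °C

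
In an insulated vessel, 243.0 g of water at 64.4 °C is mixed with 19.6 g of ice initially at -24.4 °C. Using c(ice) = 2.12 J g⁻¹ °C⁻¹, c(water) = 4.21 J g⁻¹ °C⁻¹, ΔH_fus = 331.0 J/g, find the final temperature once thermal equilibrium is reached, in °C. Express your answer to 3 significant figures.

T_f = 52.8 °C

Heat to bring ice to 0 °C and melt it: q₁ = 19.6×2.12×24.4 + 19.6×331.0 = 7501.5 J
Heat the water can supply cooling to 0 °C: 243.0×4.21×64.4 = 65883.1 J > q₁, so all ice melts.
Energy balance: 243.0×4.21×(64.4 − T) = 7501.5 + 19.6×4.21×(T − 0)
1023.03(64.4 − T) = 7501.5 + 82.516 T
65883.1 − 7501.5 = 1105.546 T
T = 58381.6 / 1105.546 = 52.81 °C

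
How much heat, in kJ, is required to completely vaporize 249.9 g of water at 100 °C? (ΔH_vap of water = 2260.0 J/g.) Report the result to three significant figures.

q = 565 kJ

q = m × ΔH_vap = 249.9 × 2260.0 = 564800 J = 565 kJ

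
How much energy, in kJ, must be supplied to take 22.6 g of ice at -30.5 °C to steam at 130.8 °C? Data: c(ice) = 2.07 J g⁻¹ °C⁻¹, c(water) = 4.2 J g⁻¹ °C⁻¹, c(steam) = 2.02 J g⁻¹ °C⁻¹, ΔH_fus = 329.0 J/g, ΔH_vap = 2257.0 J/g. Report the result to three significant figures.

q1 (heat ice -30.5→0.0 °C): 22.6 × 2.07 × 30.5 = 1427 J
q2 (melt at 0 °C): 22.6 × 329.0 = 7435 J
q3 (heat water 0.0→100.0 °C): 22.6 × 4.2 × 100.0 = 9492 J
q4 (vaporize at 100 °C): 22.6 × 2257.0 = 51008 J
q5 (heat steam 100.0→130.8 °C): 22.6 × 2.02 × 30.8 = 1406 J
Total: 1427 + 7435 + 9492 + 51008 + 1406 = 70768 J = 70.8 kJ

q = 70.8 kJ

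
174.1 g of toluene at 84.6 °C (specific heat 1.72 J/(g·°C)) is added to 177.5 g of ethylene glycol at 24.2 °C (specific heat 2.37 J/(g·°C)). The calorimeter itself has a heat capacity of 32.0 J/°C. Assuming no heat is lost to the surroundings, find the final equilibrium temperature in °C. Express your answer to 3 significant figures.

Heat lost by toluene = heat gained by ethylene glycol + calorimeter.
(174.1)(1.72)(84.6 − T) = [(177.5)(2.37) + 32.0](T − 24.2)
299.452 (84.6 − T) = 452.675 (T − 24.2)
25334 − 299.452 T = 452.675 T − 10955
36289 = 752.127 T
T = 48.249 °C

T_f = 48.2 °C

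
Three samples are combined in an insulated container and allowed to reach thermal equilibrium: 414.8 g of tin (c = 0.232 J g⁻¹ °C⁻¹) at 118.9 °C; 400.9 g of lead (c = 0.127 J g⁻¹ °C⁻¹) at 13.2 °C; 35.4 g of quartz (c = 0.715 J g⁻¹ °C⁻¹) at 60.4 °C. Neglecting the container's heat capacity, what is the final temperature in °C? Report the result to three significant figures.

Σ mᵢcᵢ(T − Tᵢ) = 0  ⇒  T = Σ mᵢcᵢTᵢ / Σ mᵢcᵢ
Σ mᵢcᵢ = 414.8×0.232 + 400.9×0.127 + 35.4×0.715 = 172.4589
Σ mᵢcᵢTᵢ = 96.2336×118.9 + 50.9143×13.2 + 25.311×60.4 = 13643
T = 13643 / 172.4589 = 79.11 °C

T_f = 79.1 °C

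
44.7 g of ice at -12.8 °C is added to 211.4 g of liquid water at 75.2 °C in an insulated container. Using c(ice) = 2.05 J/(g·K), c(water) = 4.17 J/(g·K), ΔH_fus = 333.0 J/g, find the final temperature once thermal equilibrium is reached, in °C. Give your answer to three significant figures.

T_f = 47.0 °C

Heat to bring ice to 0 °C and melt it: q₁ = 44.7×2.05×12.8 + 44.7×333.0 = 16058 J
Heat the water can supply cooling to 0 °C: 211.4×4.17×75.2 = 66291.7 J > q₁, so all ice melts.
Energy balance: 211.4×4.17×(75.2 − T) = 16058 + 44.7×4.17×(T − 0)
881.538(75.2 − T) = 16058 + 186.399 T
66291.7 − 16058 = 1067.937 T
T = 50233.7 / 1067.937 = 47.04 °C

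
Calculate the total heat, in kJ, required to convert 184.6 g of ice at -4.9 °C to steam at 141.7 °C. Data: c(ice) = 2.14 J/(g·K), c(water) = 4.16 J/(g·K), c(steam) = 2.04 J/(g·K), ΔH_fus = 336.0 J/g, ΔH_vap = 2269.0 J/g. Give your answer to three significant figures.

q1 (heat ice -4.9→0.0 °C): 184.6 × 2.14 × 4.9 = 1936 J
q2 (melt at 0 °C): 184.6 × 336.0 = 62026 J
q3 (heat water 0.0→100.0 °C): 184.6 × 4.16 × 100.0 = 76794 J
q4 (vaporize at 100 °C): 184.6 × 2269.0 = 418857 J
q5 (heat steam 100.0→141.7 °C): 184.6 × 2.04 × 41.7 = 15704 J
Total: 1936 + 62026 + 76794 + 418857 + 15704 = 575317 J = 575 kJ

q = 575 kJ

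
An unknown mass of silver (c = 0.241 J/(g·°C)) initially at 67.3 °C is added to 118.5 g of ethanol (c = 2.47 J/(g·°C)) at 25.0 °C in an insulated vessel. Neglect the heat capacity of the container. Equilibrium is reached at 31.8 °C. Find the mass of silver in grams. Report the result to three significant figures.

q_gained = (118.5 × 2.47) × (31.8 − 25.0) = 1990 J
q_lost = m × 0.241 × (67.3 − 31.8) = 8.5555 m
m = 1990 / 8.5555 = 233 g

m = 233 g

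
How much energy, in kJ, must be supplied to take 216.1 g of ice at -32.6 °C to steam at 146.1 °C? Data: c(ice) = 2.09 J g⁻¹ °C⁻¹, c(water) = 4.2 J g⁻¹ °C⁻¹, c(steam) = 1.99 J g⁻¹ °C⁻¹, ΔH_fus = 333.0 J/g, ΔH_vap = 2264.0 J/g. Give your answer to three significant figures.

q = 687 kJ

q1 (heat ice -32.6→0.0 °C): 216.1 × 2.09 × 32.6 = 14724 J
q2 (melt at 0 °C): 216.1 × 333.0 = 71961 J
q3 (heat water 0.0→100.0 °C): 216.1 × 4.2 × 100.0 = 90762 J
q4 (vaporize at 100 °C): 216.1 × 2264.0 = 489250 J
q5 (heat steam 100.0→146.1 °C): 216.1 × 1.99 × 46.1 = 19825 J
Total: 14724 + 71961 + 90762 + 489250 + 19825 = 686522 J = 687 kJ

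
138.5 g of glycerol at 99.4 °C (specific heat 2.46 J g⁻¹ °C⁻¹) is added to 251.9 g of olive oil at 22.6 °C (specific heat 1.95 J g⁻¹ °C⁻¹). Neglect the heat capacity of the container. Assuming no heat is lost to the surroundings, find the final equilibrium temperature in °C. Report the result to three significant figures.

T_f = 54.1 °C

Heat lost by glycerol = heat gained by olive oil.
(138.5)(2.46)(99.4 − T) = (251.9)(1.95)(T − 22.6)
340.71 (99.4 − T) = 491.205 (T − 22.6)
33867 − 340.71 T = 491.205 T − 11101
44968 = 831.915 T
T = 54.05 °C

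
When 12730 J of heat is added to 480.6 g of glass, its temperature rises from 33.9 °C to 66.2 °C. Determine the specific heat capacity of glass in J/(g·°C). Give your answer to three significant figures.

c = 0.820 J/(g·°C)

c = q / (m ΔT) = 12730 / (480.6 × 32.3)
c = 12730 / 15523.38 = 0.820 J/(g·°C)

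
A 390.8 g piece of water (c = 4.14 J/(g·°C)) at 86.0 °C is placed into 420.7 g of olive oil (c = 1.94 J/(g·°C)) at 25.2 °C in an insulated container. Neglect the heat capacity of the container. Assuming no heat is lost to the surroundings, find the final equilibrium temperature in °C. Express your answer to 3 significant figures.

Heat lost by water = heat gained by olive oil.
(390.8)(4.14)(86.0 − T) = (420.7)(1.94)(T − 25.2)
1617.912 (86.0 − T) = 816.158 (T − 25.2)
139140 − 1617.912 T = 816.158 T − 20567
159707 = 2434.070 T
T = 65.61 °C

T_f = 65.6 °C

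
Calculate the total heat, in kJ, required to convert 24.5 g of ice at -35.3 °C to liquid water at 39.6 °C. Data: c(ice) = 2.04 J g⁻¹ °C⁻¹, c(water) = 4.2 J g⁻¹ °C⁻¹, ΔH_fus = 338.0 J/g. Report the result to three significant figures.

q = 14.1 kJ

q1 (heat ice -35.3→0.0 °C): 24.5 × 2.04 × 35.3 = 1764 J
q2 (melt at 0 °C): 24.5 × 338.0 = 8281 J
q3 (heat water 0.0→39.6 °C): 24.5 × 4.2 × 39.6 = 4075 J
Total: 1764 + 8281 + 4075 = 14120 J = 14.1 kJ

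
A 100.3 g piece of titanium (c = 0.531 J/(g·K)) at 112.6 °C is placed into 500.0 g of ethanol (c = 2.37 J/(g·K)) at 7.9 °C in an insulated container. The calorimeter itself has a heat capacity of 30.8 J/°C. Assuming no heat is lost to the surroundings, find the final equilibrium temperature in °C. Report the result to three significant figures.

T_f = 12.3 °C

Heat lost by titanium = heat gained by ethanol + calorimeter.
(100.3)(0.531)(112.6 − T) = [(500.0)(2.37) + 30.8](T − 7.9)
53.2593 (112.6 − T) = 1215.8 (T − 7.9)
5997.0 − 53.2593 T = 1215.8 T − 9604.8
15601.8 = 1269.0593 T
T = 12.29 °C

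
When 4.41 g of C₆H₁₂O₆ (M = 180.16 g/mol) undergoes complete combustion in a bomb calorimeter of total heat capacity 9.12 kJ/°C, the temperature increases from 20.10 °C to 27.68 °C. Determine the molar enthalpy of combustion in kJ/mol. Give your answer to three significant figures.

ΔH = -2820 kJ/mol

ΔT = 27.68 − 20.10 = 7.58 °C
q_cal = C_cal × ΔT = 9.12 × 7.58 = 69.1296 kJ
n = 4.41 / 180.16 = 0.02448 mol
q_rxn = −q_cal = -69.1296 kJ
ΔH = -69.1296 / 0.02448 = -2824 kJ/mol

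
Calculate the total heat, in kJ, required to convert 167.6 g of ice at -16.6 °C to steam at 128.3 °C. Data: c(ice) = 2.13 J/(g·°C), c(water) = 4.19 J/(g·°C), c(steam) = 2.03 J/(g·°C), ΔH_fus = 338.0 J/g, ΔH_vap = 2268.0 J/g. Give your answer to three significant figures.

q = 523 kJ

q1 (heat ice -16.6→0.0 °C): 167.6 × 2.13 × 16.6 = 5926 J
q2 (melt at 0 °C): 167.6 × 338.0 = 56649 J
q3 (heat water 0.0→100.0 °C): 167.6 × 4.19 × 100.0 = 70224 J
q4 (vaporize at 100 °C): 167.6 × 2268.0 = 380117 J
q5 (heat steam 100.0→128.3 °C): 167.6 × 2.03 × 28.3 = 9628 J
Total: 5926 + 56649 + 70224 + 380117 + 9628 = 522544 J = 523 kJ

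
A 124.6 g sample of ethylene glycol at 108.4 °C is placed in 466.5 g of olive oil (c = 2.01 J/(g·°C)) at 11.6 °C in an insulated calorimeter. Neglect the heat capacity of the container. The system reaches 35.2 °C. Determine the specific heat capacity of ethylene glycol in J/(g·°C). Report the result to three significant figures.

q_gained = (466.5 × 2.01) × (35.2 − 11.6) = 22130 J
q_lost = 124.6 × c × (108.4 − 35.2) = 9120.72 c
Set equal: c = 22130 / 9120.72 = 2.43 J/(g·°C)

c = 2.43 J/(g·°C)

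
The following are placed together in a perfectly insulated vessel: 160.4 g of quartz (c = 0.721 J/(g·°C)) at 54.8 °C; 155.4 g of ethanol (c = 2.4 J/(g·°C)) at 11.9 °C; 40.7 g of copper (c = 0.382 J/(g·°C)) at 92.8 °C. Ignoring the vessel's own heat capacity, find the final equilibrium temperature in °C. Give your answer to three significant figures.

T_f = 24.2 °C

Σ mᵢcᵢ(T − Tᵢ) = 0  ⇒  T = Σ mᵢcᵢTᵢ / Σ mᵢcᵢ
Σ mᵢcᵢ = 160.4×0.721 + 155.4×2.4 + 40.7×0.382 = 504.1558
Σ mᵢcᵢTᵢ = 115.6484×54.8 + 372.96×11.9 + 15.5474×92.8 = 12219
T = 12219 / 504.1558 = 24.24 °C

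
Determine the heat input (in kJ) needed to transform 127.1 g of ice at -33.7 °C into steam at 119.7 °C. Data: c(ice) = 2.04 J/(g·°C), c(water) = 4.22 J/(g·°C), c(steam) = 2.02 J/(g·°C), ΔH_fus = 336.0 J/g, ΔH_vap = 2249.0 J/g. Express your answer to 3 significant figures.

q1 (heat ice -33.7→0.0 °C): 127.1 × 2.04 × 33.7 = 8738 J
q2 (melt at 0 °C): 127.1 × 336.0 = 42706 J
q3 (heat water 0.0→100.0 °C): 127.1 × 4.22 × 100.0 = 53636 J
q4 (vaporize at 100 °C): 127.1 × 2249.0 = 285848 J
q5 (heat steam 100.0→119.7 °C): 127.1 × 2.02 × 19.7 = 5058 J
Total: 8738 + 42706 + 53636 + 285848 + 5058 = 395986 J = 396 kJ

q = 396 kJ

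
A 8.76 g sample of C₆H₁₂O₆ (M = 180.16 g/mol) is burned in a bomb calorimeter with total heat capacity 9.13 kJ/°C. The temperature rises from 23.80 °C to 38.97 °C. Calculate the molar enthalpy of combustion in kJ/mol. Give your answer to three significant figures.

ΔH = -2850 kJ/mol

ΔT = 38.97 − 23.80 = 15.17 °C
q_cal = C_cal × ΔT = 9.13 × 15.17 = 138.5021 kJ
n = 8.76 / 180.16 = 0.04862 mol
q_rxn = −q_cal = -138.5021 kJ
ΔH = -138.5021 / 0.04862 = -2849 kJ/mol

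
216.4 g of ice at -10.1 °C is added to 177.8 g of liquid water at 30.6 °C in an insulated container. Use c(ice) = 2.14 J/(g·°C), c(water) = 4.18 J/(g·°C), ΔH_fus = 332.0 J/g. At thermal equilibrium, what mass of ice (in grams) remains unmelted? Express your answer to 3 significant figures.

m_ice remaining = 162 g

Heat to warm all ice to 0 °C: 216.4×2.14×10.1 = 4677.3 J
Heat released by water cooling to 0 °C: 177.8×4.18×30.6 = 22742 J
22742 J < 4677.3 + 216.4×332.0 = 76522.1 J, so not all ice melts; final T = 0 °C.
Heat left for melting: 22742 − 4677.3 = 18064.7 J
Mass melted = 18064.7 / 332.0 = 54.41 g
Ice remaining = 216.4 − 54.41 = 161.99 g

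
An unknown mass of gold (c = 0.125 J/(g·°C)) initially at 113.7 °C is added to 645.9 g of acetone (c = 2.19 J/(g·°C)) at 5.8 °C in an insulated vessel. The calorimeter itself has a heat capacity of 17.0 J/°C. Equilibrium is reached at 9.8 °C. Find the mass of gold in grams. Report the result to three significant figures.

q_gained = (645.9 × 2.19 + 17.0) × (9.8 − 5.8) = 5726 J
q_lost = m × 0.125 × (113.7 − 9.8) = 12.9875 m
m = 5726 / 12.9875 = 441 g

m = 441 g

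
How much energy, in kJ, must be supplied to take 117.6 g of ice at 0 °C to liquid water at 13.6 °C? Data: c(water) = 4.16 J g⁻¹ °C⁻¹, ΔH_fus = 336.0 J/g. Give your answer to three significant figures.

q = 46.2 kJ

q1 (melt at 0 °C): 117.6 × 336.0 = 39514 J
q2 (heat water 0.0→13.6 °C): 117.6 × 4.16 × 13.6 = 6653 J
Total: 39514 + 6653 = 46167 J = 46.2 kJ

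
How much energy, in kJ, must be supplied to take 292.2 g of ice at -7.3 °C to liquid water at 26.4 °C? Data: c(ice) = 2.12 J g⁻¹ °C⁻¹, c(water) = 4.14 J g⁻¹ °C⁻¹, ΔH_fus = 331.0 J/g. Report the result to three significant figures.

q = 133 kJ

q1 (heat ice -7.3→0.0 °C): 292.2 × 2.12 × 7.3 = 4522 J
q2 (melt at 0 °C): 292.2 × 331.0 = 96718 J
q3 (heat water 0.0→26.4 °C): 292.2 × 4.14 × 26.4 = 31936 J
Total: 4522 + 96718 + 31936 = 133176 J = 133 kJ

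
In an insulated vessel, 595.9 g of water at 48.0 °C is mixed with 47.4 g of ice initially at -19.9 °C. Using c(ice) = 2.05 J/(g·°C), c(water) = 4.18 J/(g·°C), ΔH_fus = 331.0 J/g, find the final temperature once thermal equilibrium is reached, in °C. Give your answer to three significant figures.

Heat to bring ice to 0 °C and melt it: q₁ = 47.4×2.05×19.9 + 47.4×331.0 = 17623 J
Heat the water can supply cooling to 0 °C: 595.9×4.18×48.0 = 119561 J > q₁, so all ice melts.
Energy balance: 595.9×4.18×(48.0 − T) = 17623 + 47.4×4.18×(T − 0)
2490.862(48.0 − T) = 17623 + 198.132 T
119561 − 17623 = 2688.994 T
T = 101938 / 2688.994 = 37.91 °C

T_f = 37.9 °C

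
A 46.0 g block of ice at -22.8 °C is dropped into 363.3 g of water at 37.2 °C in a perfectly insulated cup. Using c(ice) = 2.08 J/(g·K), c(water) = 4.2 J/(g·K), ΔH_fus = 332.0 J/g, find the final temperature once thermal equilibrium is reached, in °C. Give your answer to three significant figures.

T_f = 22.9 °C

Heat to bring ice to 0 °C and melt it: q₁ = 46.0×2.08×22.8 + 46.0×332.0 = 17454 J
Heat the water can supply cooling to 0 °C: 363.3×4.2×37.2 = 56762.0 J > q₁, so all ice melts.
Energy balance: 363.3×4.2×(37.2 − T) = 17454 + 46.0×4.2×(T − 0)
1525.86(37.2 − T) = 17454 + 193.2 T
56762.0 − 17454 = 1719.06 T
T = 39308.0 / 1719.06 = 22.87 °C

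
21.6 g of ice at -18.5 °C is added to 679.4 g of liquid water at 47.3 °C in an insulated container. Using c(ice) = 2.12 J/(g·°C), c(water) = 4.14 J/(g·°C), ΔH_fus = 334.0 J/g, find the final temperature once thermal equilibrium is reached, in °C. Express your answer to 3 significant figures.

T_f = 43.1 °C

Heat to bring ice to 0 °C and melt it: q₁ = 21.6×2.12×18.5 + 21.6×334.0 = 8061.6 J
Heat the water can supply cooling to 0 °C: 679.4×4.14×47.3 = 133041 J > q₁, so all ice melts.
Energy balance: 679.4×4.14×(47.3 − T) = 8061.6 + 21.6×4.14×(T − 0)
2812.716(47.3 − T) = 8061.6 + 89.424 T
133041 − 8061.6 = 2902.140 T
T = 124979.4 / 2902.140 = 43.06 °C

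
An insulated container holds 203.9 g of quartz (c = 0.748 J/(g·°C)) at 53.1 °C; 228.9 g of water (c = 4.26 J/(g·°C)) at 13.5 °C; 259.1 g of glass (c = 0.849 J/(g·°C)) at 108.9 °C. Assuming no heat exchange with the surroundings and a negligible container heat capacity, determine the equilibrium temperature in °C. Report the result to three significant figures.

Σ mᵢcᵢ(T − Tᵢ) = 0  ⇒  T = Σ mᵢcᵢTᵢ / Σ mᵢcᵢ
Σ mᵢcᵢ = 203.9×0.748 + 228.9×4.26 + 259.1×0.849 = 1347.6071
Σ mᵢcᵢTᵢ = 152.5172×53.1 + 975.114×13.5 + 219.9759×108.9 = 45218
T = 45218 / 1347.6071 = 33.55 °C

T_f = 33.6 °C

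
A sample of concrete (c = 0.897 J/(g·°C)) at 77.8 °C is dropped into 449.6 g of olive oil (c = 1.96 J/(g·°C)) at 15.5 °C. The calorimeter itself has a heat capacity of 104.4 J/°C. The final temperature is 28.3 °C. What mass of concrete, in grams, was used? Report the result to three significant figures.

m = 284 g

q_gained = (449.6 × 1.96 + 104.4) × (28.3 − 15.5) = 12620 J
q_lost = m × 0.897 × (77.8 − 28.3) = 44.4015 m
m = 12620 / 44.4015 = 284 g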